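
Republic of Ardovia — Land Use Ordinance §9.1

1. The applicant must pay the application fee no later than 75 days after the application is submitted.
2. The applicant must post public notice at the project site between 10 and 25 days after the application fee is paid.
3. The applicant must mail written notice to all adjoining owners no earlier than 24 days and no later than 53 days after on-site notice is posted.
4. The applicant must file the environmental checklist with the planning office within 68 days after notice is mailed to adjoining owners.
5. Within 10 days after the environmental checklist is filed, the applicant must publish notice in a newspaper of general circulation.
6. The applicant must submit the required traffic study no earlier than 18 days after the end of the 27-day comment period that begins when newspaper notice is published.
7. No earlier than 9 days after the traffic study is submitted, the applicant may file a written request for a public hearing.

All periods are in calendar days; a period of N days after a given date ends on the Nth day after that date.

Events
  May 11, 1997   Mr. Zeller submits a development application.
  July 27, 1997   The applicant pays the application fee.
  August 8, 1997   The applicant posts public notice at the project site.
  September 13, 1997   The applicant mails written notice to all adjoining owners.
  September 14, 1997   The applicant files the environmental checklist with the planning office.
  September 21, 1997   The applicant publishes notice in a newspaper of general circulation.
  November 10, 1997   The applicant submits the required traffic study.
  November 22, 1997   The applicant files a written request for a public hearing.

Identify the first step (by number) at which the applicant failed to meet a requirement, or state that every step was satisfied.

(1) due by May 11, 1997 + 75 days = July 25, 1997; not done until July 27, 1997, 2 days after the deadline.

Step 1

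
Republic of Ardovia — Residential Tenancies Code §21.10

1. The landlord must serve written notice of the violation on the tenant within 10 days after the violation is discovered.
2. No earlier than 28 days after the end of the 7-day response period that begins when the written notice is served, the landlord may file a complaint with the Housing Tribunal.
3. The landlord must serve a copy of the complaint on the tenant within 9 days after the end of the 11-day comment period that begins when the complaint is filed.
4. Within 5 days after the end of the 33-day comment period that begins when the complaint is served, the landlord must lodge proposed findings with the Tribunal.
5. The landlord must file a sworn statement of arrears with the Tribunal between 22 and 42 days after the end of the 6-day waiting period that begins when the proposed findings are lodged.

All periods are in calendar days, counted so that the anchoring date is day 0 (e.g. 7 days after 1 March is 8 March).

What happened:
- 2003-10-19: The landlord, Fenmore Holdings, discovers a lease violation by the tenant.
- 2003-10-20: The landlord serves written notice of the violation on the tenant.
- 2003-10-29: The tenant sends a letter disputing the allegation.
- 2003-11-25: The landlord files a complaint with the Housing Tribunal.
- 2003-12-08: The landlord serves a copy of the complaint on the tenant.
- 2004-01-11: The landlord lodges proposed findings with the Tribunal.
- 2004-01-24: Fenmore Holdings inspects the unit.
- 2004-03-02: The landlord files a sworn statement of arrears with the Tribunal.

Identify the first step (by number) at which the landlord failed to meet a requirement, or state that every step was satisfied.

Step 5

Step 1 — counting 10 days from 2003-10-19 (when the violation is discovered) gives a deadline of 2003-10-29; 2003-10-20 is within that limit.
Step 2 — must wait 28 days from 2003-10-27 (end of the 7-day response period, which began when the written notice is served on 2003-10-20), so not before 2003-11-24; 2003-11-25 is on or after that date.
Step 3 — counting 9 days from 2003-12-06 (end of the 11-day comment period, which began when the complaint is filed on 2003-11-25) gives a deadline of 2003-12-15; 2003-12-08 is within that limit.
Step 4 — counting 5 days from 2004-01-10 (end of the 33-day comment period, which began when the complaint is served on 2003-12-08) gives a deadline of 2004-01-15; done 2004-01-11 — timely.
Step 5 — 22 and 42 days from 2004-01-17 (end of the 6-day waiting period, which began when the proposed findings are lodged on 2004-01-11) are 2004-02-08 and 2004-02-28 respectively; done 2004-03-02 — 3 days after the window closed.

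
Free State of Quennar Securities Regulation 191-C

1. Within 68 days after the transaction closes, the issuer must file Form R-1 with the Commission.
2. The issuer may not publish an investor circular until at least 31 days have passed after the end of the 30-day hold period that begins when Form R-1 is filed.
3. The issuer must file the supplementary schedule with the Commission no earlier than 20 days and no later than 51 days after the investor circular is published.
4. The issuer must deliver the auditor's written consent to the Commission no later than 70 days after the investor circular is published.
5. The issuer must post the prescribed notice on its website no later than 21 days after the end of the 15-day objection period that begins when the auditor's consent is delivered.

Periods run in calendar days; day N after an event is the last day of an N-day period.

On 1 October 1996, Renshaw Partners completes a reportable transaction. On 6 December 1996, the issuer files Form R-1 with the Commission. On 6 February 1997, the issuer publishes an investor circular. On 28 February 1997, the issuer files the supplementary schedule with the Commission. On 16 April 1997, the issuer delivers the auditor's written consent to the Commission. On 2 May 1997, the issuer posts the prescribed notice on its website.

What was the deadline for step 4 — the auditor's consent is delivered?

17 April 1997

Step 4 runs from 6 February 1997, when the investor circular is published. 70 days after 6 February 1997 is 17 April 1997.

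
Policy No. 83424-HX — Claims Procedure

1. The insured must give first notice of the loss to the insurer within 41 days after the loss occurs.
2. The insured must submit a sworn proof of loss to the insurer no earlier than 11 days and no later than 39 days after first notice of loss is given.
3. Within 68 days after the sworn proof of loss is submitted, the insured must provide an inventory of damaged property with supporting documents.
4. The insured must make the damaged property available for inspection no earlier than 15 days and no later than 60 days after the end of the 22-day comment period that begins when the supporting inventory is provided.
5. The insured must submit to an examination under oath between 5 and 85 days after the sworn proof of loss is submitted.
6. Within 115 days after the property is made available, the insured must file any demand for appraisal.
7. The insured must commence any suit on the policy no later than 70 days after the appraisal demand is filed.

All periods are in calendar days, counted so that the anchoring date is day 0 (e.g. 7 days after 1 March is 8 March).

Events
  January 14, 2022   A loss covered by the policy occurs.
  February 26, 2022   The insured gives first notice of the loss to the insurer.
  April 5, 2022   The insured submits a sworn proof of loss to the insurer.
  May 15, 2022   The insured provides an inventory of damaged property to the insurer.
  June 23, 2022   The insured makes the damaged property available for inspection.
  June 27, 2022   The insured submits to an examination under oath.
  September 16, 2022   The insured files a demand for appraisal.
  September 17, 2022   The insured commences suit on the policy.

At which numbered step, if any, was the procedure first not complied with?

Step 1: 41 days after January 14, 2022 (when the loss occurs) is February 24, 2022; not done until February 26, 2022, 2 days after the deadline.

Step 1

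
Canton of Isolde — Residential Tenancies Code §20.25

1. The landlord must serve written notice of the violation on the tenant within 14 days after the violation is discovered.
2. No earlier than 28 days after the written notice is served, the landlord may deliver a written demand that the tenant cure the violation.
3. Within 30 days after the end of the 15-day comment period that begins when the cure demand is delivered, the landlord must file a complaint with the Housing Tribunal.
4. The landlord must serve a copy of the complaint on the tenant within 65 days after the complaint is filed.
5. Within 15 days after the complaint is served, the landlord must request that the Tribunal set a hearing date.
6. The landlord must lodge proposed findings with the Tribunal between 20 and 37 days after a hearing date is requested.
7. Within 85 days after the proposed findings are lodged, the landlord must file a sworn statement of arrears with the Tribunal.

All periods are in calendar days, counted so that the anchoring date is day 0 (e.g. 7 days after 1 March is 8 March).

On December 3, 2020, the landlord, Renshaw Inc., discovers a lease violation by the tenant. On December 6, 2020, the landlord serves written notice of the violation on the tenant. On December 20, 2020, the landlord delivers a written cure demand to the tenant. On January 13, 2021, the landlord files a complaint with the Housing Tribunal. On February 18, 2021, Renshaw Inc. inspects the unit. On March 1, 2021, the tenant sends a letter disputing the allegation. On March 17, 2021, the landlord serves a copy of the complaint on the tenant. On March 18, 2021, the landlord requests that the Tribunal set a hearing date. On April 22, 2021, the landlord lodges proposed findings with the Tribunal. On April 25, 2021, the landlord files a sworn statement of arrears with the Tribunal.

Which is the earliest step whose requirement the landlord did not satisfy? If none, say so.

Step 2

(1) due by December 3, 2020 + 14 days = December 17, 2020; December 6, 2020 is within that limit.
(2) permitted from December 6, 2020 + 28 days = January 3, 2021 onward; December 20, 2020 is 14 days before the earliest permitted date.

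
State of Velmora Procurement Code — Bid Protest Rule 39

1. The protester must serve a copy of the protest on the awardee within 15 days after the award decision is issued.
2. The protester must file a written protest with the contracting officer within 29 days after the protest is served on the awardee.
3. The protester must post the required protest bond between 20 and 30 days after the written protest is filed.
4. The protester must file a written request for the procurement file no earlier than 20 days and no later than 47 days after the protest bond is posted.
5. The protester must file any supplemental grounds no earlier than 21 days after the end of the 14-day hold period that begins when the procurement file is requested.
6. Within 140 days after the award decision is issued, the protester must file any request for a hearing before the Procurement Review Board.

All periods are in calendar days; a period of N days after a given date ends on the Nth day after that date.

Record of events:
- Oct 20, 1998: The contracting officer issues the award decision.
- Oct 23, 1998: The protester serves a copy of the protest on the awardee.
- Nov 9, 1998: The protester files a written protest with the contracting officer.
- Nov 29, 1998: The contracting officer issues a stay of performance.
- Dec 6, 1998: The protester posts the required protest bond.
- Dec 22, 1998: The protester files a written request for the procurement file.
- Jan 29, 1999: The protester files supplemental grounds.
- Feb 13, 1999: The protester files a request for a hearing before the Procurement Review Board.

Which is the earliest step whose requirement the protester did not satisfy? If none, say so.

Step 4

(1) due by Oct 20, 1998 + 15 days = Nov 4, 1998; Oct 23, 1998 is within that limit.
(2) due by Oct 23, 1998 + 29 days = Nov 21, 1998; completed Nov 9, 1998, before the deadline.
(3) the permitted window runs from Nov 9, 1998 + 20 = Nov 29, 1998 to Nov 9, 1998 + 30 = Dec 9, 1998; Dec 6, 1998 falls inside that range.
(4) the permitted window runs from Dec 6, 1998 + 20 = Dec 26, 1998 to Dec 6, 1998 + 47 = Jan 22, 1999; Dec 22, 1998 is 4 days too early.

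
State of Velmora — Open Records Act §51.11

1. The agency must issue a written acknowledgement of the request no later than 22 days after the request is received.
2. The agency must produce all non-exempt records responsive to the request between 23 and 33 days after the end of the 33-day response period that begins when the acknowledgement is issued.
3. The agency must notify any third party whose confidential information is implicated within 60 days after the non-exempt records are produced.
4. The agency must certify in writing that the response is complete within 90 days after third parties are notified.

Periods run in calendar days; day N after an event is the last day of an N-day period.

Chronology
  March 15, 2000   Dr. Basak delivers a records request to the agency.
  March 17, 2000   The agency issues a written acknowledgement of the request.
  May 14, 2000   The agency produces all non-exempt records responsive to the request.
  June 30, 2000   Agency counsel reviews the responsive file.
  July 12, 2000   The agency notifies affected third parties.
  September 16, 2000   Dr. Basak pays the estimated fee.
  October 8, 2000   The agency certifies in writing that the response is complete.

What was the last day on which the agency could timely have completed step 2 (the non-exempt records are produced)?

The acknowledgement is issued on March 17, 2000; the 33-day response period therefore ends April 19, 2000, and step 2 runs from that date. The window is 23–33 days after April 19, 2000; it closes on May 22, 2000.

May 22, 2000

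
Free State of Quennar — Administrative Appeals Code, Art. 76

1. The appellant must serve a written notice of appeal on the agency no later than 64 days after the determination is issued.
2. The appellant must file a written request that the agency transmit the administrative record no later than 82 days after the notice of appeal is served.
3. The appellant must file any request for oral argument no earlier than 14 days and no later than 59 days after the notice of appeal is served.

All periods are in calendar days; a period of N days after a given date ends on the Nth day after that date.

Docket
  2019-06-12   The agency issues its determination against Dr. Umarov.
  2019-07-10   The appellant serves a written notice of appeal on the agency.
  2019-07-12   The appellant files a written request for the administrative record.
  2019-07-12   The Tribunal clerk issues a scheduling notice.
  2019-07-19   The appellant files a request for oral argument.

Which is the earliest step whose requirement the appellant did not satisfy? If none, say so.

(1) due by 2019-06-12 + 64 days = 2019-08-15; completed 2019-07-10, before the deadline.
(2) due by 2019-07-10 + 82 days = 2019-09-30; done 2019-07-12 — timely.
(3) the permitted window runs from 2019-07-10 + 14 = 2019-07-24 to 2019-07-10 + 59 = 2019-09-07; 2019-07-19 is 5 days too early.

Step 3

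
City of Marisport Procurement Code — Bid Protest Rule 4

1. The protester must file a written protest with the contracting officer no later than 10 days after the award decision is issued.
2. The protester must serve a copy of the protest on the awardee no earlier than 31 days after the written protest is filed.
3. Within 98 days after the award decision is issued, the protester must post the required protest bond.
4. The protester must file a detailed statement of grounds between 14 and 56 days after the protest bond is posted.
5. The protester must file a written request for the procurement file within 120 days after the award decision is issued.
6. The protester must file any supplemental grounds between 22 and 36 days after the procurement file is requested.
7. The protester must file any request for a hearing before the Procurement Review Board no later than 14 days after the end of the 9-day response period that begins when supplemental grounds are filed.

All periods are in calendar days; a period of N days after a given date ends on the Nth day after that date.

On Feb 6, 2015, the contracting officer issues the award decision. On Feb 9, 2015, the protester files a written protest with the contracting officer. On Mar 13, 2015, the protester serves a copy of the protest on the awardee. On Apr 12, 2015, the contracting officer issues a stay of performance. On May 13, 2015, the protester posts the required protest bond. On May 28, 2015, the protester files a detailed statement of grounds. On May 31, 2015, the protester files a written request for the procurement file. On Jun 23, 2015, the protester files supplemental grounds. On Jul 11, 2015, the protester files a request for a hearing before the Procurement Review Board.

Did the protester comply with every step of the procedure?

Yes

Step 1: 10 days after Feb 6, 2015 (when the award decision is issued) is Feb 16, 2015; Feb 9, 2015 is within that limit.
Step 2: the earliest permitted date is 31 days after Feb 9, 2015 (when the written protest is filed), i.e. Mar 12, 2015; Mar 13, 2015 is on or after that date.
Step 3: 98 days after Feb 6, 2015 (when the award decision is issued) is May 15, 2015; done May 13, 2015 — timely.
Step 4: the window is 14–56 days after May 13, 2015 (when the protest bond is posted), so May 27, 2015 through Jul 8, 2015; done May 28, 2015, which is between those dates.
Step 5: 120 days after Feb 6, 2015 (when the award decision is issued) is Jun 6, 2015; done May 31, 2015 — timely.
Step 6: the window is 22–36 days after May 31, 2015 (when the procurement file is requested), so Jun 22, 2015 through Jul 6, 2015; done Jun 23, 2015, which is between those dates.
Step 7: 14 days after Jul 2, 2015 (end of the 9-day response period, which began when supplemental grounds are filed on Jun 23, 2015) is Jul 16, 2015; completed Jul 11, 2015, before the deadline.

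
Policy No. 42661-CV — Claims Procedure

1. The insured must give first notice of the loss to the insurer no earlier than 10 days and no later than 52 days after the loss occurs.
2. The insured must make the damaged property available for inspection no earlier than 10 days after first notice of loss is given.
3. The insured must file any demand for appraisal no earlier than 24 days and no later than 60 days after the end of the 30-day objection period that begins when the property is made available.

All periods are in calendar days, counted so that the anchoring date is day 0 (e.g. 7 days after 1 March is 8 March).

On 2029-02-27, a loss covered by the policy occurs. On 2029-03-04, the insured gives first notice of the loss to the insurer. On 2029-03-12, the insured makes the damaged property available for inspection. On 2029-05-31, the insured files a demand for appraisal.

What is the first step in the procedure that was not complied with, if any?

Step 1 — 10 and 52 days from 2029-02-27 (when the loss occurs) are 2029-03-09 and 2029-04-20 respectively; done 2029-03-04 — 5 days before the window opened.
No need to go further; step 1 was not satisfied.

Step 1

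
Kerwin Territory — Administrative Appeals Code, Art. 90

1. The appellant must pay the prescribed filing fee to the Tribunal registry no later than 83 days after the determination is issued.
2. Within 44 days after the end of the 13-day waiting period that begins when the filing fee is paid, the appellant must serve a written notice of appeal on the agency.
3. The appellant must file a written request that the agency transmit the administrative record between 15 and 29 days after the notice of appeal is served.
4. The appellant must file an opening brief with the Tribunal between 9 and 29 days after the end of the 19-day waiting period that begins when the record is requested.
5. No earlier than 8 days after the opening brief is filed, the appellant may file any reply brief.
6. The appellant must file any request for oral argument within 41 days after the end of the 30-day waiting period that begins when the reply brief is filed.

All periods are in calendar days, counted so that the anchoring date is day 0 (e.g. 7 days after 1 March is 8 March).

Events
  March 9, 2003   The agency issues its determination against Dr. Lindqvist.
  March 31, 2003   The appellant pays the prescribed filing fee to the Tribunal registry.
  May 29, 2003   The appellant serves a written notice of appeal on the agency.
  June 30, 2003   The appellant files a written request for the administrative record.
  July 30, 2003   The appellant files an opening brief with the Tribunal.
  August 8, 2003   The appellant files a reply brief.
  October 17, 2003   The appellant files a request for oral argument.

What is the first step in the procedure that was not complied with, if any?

Step 2

Step 1: 83 days after March 9, 2003 (when the determination is issued) is May 31, 2003; done March 31, 2003 — timely.
Step 2: 44 days after April 13, 2003 (end of the 13-day waiting period, which began when the filing fee is paid on March 31, 2003) is May 27, 2003; done May 29, 2003 — 2 days late.
The analysis stops there.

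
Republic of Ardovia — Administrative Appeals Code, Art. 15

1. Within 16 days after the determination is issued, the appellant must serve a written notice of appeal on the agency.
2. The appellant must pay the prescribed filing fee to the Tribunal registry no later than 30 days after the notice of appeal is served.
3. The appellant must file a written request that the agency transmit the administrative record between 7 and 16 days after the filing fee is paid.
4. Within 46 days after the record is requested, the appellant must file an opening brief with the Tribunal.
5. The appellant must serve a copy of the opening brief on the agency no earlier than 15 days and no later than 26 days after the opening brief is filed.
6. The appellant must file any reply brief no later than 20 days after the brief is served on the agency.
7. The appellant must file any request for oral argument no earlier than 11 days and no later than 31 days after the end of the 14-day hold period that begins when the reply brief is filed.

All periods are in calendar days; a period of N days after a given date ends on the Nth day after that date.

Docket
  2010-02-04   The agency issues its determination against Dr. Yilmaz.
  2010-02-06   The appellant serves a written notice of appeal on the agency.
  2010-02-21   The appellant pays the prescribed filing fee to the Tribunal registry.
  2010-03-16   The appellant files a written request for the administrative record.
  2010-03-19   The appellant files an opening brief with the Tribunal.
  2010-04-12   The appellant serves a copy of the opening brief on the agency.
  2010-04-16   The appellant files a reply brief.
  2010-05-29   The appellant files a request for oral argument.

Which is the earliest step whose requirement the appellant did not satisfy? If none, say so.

Step 3

(1) due by 2010-02-04 + 16 days = 2010-02-20; done 2010-02-06 — timely.
(2) due by 2010-02-06 + 30 days = 2010-03-08; completed 2010-02-21, before the deadline.
(3) the permitted window runs from 2010-02-21 + 7 = 2010-02-28 to 2010-02-21 + 16 = 2010-03-09; done 2010-03-16 — 7 days after the window closed.
Later steps need not be reached.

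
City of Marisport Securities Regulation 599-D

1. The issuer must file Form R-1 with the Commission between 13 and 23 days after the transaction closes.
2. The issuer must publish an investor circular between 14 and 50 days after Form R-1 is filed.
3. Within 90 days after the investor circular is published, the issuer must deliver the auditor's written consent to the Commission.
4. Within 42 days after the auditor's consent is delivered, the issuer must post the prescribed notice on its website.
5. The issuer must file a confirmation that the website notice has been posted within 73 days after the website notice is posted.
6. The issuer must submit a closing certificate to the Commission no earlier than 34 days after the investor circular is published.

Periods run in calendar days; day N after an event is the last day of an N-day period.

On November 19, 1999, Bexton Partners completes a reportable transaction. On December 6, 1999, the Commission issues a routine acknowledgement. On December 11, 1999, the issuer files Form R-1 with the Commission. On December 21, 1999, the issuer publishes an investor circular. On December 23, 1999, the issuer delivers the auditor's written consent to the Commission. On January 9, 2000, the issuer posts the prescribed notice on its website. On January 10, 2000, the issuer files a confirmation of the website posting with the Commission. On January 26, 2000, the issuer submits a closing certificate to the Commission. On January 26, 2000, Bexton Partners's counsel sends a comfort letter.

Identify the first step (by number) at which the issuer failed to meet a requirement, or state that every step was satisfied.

Step 2

Step 1 — 13 and 23 days from November 19, 1999 (when the transaction closes) are December 2, 1999 and December 12, 1999 respectively; done December 11, 1999 — within the window.
Step 2 — 14 and 50 days from December 11, 1999 (when Form R-1 is filed) are December 25, 1999 and January 30, 2000 respectively; December 21, 1999 is 4 days too early.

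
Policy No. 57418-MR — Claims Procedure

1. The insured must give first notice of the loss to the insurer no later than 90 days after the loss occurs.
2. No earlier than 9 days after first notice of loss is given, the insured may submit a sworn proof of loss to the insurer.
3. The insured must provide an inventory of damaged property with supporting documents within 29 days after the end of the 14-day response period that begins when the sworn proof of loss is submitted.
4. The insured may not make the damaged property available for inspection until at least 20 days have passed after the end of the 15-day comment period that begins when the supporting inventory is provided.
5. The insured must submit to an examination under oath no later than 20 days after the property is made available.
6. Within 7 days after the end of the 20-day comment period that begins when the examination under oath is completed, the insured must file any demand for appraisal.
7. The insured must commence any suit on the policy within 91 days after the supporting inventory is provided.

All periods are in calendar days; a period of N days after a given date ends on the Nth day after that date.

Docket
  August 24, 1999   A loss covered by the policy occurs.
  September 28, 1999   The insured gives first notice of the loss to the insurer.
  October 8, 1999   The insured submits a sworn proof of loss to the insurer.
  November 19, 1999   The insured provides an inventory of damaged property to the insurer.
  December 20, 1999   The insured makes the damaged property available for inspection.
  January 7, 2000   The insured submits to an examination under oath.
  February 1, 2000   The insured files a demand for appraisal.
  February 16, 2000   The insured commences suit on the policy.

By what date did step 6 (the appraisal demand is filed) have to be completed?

February 3, 2000

The examination under oath is completed on January 7, 2000; the 20-day comment period therefore ends January 27, 2000, and step 6 runs from that date. 7 days after January 27, 2000 is February 3, 2000.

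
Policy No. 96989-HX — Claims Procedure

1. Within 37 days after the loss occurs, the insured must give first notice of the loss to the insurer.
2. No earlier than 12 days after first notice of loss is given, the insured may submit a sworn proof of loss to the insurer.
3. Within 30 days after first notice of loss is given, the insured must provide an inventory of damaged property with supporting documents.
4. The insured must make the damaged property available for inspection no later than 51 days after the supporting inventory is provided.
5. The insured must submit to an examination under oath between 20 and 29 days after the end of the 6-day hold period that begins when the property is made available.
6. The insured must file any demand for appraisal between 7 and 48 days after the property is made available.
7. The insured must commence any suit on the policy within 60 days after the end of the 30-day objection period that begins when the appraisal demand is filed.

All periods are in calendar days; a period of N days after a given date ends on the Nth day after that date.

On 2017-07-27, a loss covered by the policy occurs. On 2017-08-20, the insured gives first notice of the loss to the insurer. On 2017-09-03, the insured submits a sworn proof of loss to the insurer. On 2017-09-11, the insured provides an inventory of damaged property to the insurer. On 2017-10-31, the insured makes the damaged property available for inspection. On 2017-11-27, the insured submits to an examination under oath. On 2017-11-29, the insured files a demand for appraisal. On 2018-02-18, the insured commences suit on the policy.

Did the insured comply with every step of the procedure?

Step 1 — counting 37 days from 2017-07-27 (when the loss occurs) gives a deadline of 2017-09-02; completed 2017-08-20, before the deadline.
Step 2 — must wait 12 days from 2017-08-20 (when first notice of loss is given), so not before 2017-09-01; done 2017-09-03 — permitted.
Step 3 — counting 30 days from 2017-08-20 (when first notice of loss is given) gives a deadline of 2017-09-19; 2017-09-11 is within that limit.
Step 4 — counting 51 days from 2017-09-11 (when the supporting inventory is provided) gives a deadline of 2017-11-01; 2017-10-31 is within that limit.
Step 5 — 20 and 29 days from 2017-11-06 (end of the 6-day hold period, which began when the property is made available on 2017-10-31) are 2017-11-26 and 2017-12-05 respectively; done 2017-11-27 — within the window.
Step 6 — 7 and 48 days from 2017-10-31 (when the property is made available) are 2017-11-07 and 2017-12-18 respectively; 2017-11-29 falls inside that range.
Step 7 — counting 60 days from 2017-12-29 (end of the 30-day objection period, which began when the appraisal demand is filed on 2017-11-29) gives a deadline of 2018-02-27; done 2018-02-18 — timely.

Yes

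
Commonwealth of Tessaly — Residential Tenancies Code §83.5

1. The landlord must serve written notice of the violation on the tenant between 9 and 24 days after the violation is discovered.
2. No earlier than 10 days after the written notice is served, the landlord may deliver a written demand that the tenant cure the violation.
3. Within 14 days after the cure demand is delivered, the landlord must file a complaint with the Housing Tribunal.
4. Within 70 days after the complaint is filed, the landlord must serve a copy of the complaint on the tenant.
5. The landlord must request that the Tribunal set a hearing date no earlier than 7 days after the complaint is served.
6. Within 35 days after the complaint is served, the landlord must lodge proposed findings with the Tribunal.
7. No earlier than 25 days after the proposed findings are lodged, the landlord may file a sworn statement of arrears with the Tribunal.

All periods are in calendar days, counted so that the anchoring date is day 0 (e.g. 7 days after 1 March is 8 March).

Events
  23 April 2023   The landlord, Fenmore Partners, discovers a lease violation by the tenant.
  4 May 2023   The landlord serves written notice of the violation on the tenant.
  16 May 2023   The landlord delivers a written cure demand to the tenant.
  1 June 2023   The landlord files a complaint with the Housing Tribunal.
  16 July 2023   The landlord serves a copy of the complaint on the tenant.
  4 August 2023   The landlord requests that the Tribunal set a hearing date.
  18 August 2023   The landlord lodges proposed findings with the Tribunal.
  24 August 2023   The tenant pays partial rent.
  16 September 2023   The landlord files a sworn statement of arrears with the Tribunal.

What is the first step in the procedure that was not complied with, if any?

Step 3

Step 1 — 9 and 24 days from 23 April 2023 (when the violation is discovered) are 2 May 2023 and 17 May 2023 respectively; done 4 May 2023, which is between those dates.
Step 2 — must wait 10 days from 4 May 2023 (when the written notice is served), so not before 14 May 2023; 16 May 2023 is on or after that date.
Step 3 — counting 14 days from 16 May 2023 (when the cure demand is delivered) gives a deadline of 30 May 2023; 1 June 2023 misses that deadline by 2 days.
The procedure was therefore not followed at step 3.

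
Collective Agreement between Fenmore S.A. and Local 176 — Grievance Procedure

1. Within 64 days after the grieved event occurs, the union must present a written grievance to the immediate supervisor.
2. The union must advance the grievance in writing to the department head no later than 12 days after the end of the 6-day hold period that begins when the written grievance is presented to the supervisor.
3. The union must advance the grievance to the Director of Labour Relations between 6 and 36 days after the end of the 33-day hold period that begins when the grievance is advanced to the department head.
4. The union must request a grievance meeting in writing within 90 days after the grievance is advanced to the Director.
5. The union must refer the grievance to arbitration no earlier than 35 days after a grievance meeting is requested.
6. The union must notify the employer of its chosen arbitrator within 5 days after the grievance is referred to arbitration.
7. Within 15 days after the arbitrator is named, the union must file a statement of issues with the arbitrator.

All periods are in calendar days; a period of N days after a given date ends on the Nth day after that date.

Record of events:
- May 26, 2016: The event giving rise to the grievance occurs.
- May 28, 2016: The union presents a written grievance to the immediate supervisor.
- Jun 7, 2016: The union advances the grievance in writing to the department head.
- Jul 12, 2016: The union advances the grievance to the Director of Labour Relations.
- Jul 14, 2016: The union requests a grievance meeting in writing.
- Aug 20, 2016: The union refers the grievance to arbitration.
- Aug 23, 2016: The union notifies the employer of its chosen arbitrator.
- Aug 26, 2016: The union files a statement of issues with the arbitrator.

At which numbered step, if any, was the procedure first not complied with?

Step 3

Step 1: 64 days after May 26, 2016 (when the grieved event occurs) is Jul 29, 2016; May 28, 2016 is within that limit.
Step 2: 12 days after Jun 3, 2016 (end of the 6-day hold period, which began when the written grievance is presented to the supervisor on May 28, 2016) is Jun 15, 2016; completed Jun 7, 2016, before the deadline.
Step 3: the window is 6–36 days after Jul 10, 2016 (end of the 33-day hold period, which began when the grievance is advanced to the department head on Jun 7, 2016), so Jul 16, 2016 through Aug 15, 2016; Jul 12, 2016 is 4 days too early.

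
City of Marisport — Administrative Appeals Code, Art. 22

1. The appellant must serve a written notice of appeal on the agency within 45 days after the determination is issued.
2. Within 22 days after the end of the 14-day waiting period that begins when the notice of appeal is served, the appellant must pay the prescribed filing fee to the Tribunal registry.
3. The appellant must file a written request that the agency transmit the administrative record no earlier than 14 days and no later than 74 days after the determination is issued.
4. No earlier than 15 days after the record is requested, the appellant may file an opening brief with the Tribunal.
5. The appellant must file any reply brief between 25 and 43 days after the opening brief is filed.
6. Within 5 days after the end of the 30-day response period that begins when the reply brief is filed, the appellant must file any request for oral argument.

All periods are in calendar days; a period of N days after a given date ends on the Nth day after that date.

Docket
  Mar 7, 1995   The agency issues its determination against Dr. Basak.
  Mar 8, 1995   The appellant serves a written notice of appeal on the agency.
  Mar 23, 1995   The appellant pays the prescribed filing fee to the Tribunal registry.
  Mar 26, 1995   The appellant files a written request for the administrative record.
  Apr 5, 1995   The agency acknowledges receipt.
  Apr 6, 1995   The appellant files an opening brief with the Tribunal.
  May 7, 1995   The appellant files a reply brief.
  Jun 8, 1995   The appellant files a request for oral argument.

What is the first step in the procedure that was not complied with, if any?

Step 4

Step 1: 45 days after Mar 7, 1995 (when the determination is issued) is Apr 21, 1995; done Mar 8, 1995 — timely.
Step 2: 22 days after Mar 22, 1995 (end of the 14-day waiting period, which began when the notice of appeal is served on Mar 8, 1995) is Apr 13, 1995; done Mar 23, 1995 — timely.
Step 3: the window is 14–74 days after Mar 7, 1995 (when the determination is issued), so Mar 21, 1995 through May 20, 1995; done Mar 26, 1995, which is between those dates.
Step 4: the earliest permitted date is 15 days after Mar 26, 1995 (when the record is requested), i.e. Apr 10, 1995; done Apr 6, 1995 — 4 days too early.
That is the first point of non-compliance.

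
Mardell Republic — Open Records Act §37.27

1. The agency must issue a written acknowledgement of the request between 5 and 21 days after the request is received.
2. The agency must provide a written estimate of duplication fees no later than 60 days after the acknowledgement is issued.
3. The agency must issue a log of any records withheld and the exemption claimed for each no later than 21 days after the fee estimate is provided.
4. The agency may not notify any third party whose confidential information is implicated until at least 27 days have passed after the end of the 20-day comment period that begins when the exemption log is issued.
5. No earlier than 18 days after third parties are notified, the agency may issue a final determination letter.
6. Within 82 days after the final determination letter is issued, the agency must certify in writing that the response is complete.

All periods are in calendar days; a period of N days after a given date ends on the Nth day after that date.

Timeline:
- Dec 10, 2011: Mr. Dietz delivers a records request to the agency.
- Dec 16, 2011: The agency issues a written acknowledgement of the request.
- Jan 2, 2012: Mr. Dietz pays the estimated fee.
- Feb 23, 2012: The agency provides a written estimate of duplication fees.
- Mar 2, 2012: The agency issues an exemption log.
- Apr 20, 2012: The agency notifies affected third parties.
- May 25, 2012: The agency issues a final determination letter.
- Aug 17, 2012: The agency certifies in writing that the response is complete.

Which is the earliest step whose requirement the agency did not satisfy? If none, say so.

(1) the permitted window runs from Dec 10, 2011 + 5 = Dec 15, 2011 to Dec 10, 2011 + 21 = Dec 31, 2011; Dec 16, 2011 falls inside that range.
(2) due by Dec 16, 2011 + 60 days = Feb 14, 2012; Feb 23, 2012 misses that deadline by 9 days.
The analysis stops there.

Step 2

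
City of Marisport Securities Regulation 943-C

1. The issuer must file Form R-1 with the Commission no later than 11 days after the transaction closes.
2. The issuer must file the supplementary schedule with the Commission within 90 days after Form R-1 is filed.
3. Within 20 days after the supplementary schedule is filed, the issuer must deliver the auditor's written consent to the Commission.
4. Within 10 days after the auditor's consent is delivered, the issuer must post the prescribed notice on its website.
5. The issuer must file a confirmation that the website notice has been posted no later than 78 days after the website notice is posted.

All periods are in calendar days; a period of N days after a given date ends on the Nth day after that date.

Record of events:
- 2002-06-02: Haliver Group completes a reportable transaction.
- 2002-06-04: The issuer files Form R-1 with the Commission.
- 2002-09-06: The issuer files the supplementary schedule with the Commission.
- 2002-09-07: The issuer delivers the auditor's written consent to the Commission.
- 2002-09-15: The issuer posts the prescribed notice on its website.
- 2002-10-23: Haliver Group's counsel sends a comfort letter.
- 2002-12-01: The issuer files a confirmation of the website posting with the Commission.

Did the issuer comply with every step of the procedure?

Step 1 — counting 11 days from 2002-06-02 (when the transaction closes) gives a deadline of 2002-06-13; 2002-06-04 is within that limit.
Step 2 — counting 90 days from 2002-06-04 (when Form R-1 is filed) gives a deadline of 2002-09-02; 2002-09-06 misses that deadline by 4 days.
No need to go further; step 2 was not satisfied.

No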